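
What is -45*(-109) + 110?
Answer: 5015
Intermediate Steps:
-45*(-109) + 110 = 4905 + 110 = 5015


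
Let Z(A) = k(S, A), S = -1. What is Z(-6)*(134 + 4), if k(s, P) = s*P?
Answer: 828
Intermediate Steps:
k(s, P) = P*s
Z(A) = -A (Z(A) = A*(-1) = -A)
Z(-6)*(134 + 4) = (-1*(-6))*(134 + 4) = 6*138 = 828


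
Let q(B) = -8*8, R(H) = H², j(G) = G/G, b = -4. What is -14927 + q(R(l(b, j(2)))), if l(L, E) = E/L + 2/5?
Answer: -14991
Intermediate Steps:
j(G) = 1
l(L, E) = ⅖ + E/L (l(L, E) = E/L + 2*(⅕) = E/L + ⅖ = ⅖ + E/L)
q(B) = -64
-14927 + q(R(l(b, j(2)))) = -14927 - 64 = -14991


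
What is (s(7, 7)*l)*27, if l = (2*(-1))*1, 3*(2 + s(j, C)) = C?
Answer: -18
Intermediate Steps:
s(j, C) = -2 + C/3
l = -2 (l = -2*1 = -2)
(s(7, 7)*l)*27 = ((-2 + (1/3)*7)*(-2))*27 = ((-2 + 7/3)*(-2))*27 = ((1/3)*(-2))*27 = -2/3*27 = -18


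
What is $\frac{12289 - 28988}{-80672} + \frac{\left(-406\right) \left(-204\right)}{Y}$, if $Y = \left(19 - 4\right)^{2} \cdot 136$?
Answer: $\frac{17628841}{6050400} \approx 2.9137$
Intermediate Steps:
$Y = 30600$ ($Y = 15^{2} \cdot 136 = 225 \cdot 136 = 30600$)
$\frac{12289 - 28988}{-80672} + \frac{\left(-406\right) \left(-204\right)}{Y} = \frac{12289 - 28988}{-80672} + \frac{\left(-406\right) \left(-204\right)}{30600} = \left(12289 - 28988\right) \left(- \frac{1}{80672}\right) + 82824 \cdot \frac{1}{30600} = \left(-16699\right) \left(- \frac{1}{80672}\right) + \frac{203}{75} = \frac{16699}{80672} + \frac{203}{75} = \frac{17628841}{6050400}$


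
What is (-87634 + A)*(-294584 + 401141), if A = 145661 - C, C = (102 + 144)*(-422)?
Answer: 17245078323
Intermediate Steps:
C = -103812 (C = 246*(-422) = -103812)
A = 249473 (A = 145661 - 1*(-103812) = 145661 + 103812 = 249473)
(-87634 + A)*(-294584 + 401141) = (-87634 + 249473)*(-294584 + 401141) = 161839*106557 = 17245078323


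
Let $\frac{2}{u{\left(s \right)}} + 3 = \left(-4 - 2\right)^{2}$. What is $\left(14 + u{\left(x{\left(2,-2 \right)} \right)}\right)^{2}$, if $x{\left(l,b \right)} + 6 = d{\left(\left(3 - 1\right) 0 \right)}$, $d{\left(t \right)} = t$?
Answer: $\frac{215296}{1089} \approx 197.7$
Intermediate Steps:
$x{\left(l,b \right)} = -6$ ($x{\left(l,b \right)} = -6 + \left(3 - 1\right) 0 = -6 + 2 \cdot 0 = -6 + 0 = -6$)
$u{\left(s \right)} = \frac{2}{33}$ ($u{\left(s \right)} = \frac{2}{-3 + \left(-4 - 2\right)^{2}} = \frac{2}{-3 + \left(-6\right)^{2}} = \frac{2}{-3 + 36} = \frac{2}{33}$)
$\left(14 + u{\left(x{\left(2,-2 \right)} \right)}\right)^{2} = \left(14 + \frac{2}{33}\right)^{2} = \left(\frac{464}{33}\right)^{2} = \frac{215296}{1089}$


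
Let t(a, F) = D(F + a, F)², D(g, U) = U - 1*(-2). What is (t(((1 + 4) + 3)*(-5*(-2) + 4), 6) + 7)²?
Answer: 5041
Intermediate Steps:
D(g, U) = 2 + U (D(g, U) = U + 2 = 2 + U)
t(a, F) = (2 + F)²
(t(((1 + 4) + 3)*(-5*(-2) + 4), 6) + 7)² = ((2 + 6)² + 7)² = (8² + 7)² = (64 + 7)² = 71² = 5041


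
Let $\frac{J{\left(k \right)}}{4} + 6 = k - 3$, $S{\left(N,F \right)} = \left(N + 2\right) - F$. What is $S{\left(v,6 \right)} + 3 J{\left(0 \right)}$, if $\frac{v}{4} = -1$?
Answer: $-116$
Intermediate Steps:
$v = -4$ ($v = 4 \left(-1\right) = -4$)
$S{\left(N,F \right)} = 2 + N - F$ ($S{\left(N,F \right)} = \left(2 + N\right) - F = 2 + N - F$)
$J{\left(k \right)} = -36 + 4 k$ ($J{\left(k \right)} = -24 + 4 \left(k - 3\right) = -24 + 4 \left(-3 + k\right) = -24 + \left(-12 + 4 k\right) = -36 + 4 k$)
$S{\left(v,6 \right)} + 3 J{\left(0 \right)} = \left(2 - 4 - 6\right) + 3 \left(-36 + 4 \cdot 0\right) = \left(2 - 4 - 6\right) + 3 \left(-36 + 0\right) = -8 + 3 \left(-36\right) = -8 - 108 = -116$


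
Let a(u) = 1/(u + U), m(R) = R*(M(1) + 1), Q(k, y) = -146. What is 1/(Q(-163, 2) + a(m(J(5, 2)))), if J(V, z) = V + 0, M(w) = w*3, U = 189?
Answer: -209/30513 ≈ -0.0068495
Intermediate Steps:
M(w) = 3*w
J(V, z) = V
m(R) = 4*R (m(R) = R*(3*1 + 1) = R*(3 + 1) = R*4 = 4*R)
a(u) = 1/(189 + u) (a(u) = 1/(u + 189) = 1/(189 + u))
1/(Q(-163, 2) + a(m(J(5, 2)))) = 1/(-146 + 1/(189 + 4*5)) = 1/(-146 + 1/(189 + 20)) = 1/(-146 + 1/209) = 1/(-30513/209) = -209/30513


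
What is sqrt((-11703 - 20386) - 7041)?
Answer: I*sqrt(39130) ≈ 197.81*I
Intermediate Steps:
sqrt((-11703 - 20386) - 7041) = sqrt(-32089 - 7041) = sqrt(-39130) = I*sqrt(39130)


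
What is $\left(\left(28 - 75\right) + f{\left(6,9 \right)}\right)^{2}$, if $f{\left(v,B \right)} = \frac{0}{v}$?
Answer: $2209$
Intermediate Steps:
$f{\left(v,B \right)} = 0$
$\left(\left(28 - 75\right) + f{\left(6,9 \right)}\right)^{2} = \left(\left(28 - 75\right) + 0\right)^{2} = \left(-47 + 0\right)^{2} = \left(-47\right)^{2} = 2209$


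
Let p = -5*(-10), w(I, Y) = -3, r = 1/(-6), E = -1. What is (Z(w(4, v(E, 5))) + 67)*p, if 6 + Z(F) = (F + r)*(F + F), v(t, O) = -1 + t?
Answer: 4000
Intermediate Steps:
r = -1/6 ≈ -0.16667
p = 50
Z(F) = -6 + 2*F*(-1/6 + F) (Z(F) = -6 + (F - 1/6)*(F + F) = -6 + (-1/6 + F)*(2*F) = -6 + 2*F*(-1/6 + F))
(Z(w(4, v(E, 5))) + 67)*p = ((-6 + 2*(-3)**2 - 1/3*(-3)) + 67)*50 = ((-6 + 2*9 + 1) + 67)*50 = ((-6 + 18 + 1) + 67)*50 = (13 + 67)*50 = 80*50 = 4000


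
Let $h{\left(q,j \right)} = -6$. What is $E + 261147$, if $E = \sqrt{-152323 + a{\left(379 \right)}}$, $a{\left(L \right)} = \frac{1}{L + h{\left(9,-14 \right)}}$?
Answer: $261147 + \frac{9 i \sqrt{261636374}}{373} \approx 2.6115 \cdot 10^{5} + 390.29 i$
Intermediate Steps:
$a{\left(L \right)} = \frac{1}{-6 + L}$ ($a{\left(L \right)} = \frac{1}{L - 6} = \frac{1}{-6 + L}$)
$E = \frac{9 i \sqrt{261636374}}{373}$ ($E = \sqrt{-152323 + \frac{1}{-6 + 379}} = \sqrt{-152323 + \frac{1}{373}} = \sqrt{- \frac{56816478}{373}} = \frac{9 i \sqrt{261636374}}{373} \approx 390.29 i$)
$E + 261147 = \frac{9 i \sqrt{261636374}}{373} + 261147 = 261147 + \frac{9 i \sqrt{261636374}}{373}$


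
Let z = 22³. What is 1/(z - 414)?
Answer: 1/10234 ≈ 9.7714e-5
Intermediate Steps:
z = 10648
1/(z - 414) = 1/(10648 - 414) = 1/10234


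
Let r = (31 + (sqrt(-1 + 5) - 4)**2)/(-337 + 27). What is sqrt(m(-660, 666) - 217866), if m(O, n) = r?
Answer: I*sqrt(837477338)/62 ≈ 466.76*I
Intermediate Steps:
r = -7/62 (r = (31 + (sqrt(4) - 4)**2)/(-310) = (31 + (2 - 4)**2)*(-1/310) = (31 + (-2)**2)*(-1/310) = (31 + 4)*(-1/310) = 35*(-1/310) = -7/62 ≈ -0.11290)
m(O, n) = -7/62
sqrt(m(-660, 666) - 217866) = sqrt(-7/62 - 217866) = sqrt(-13507699/62) = I*sqrt(837477338)/62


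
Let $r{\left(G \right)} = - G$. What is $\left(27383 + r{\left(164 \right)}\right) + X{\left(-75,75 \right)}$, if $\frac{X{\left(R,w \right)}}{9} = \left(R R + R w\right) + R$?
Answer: $26544$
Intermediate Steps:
$X{\left(R,w \right)} = 9 R + 9 R^{2} + 9 R w$ ($X{\left(R,w \right)} = 9 \left(\left(R R + R w\right) + R\right) = 9 \left(\left(R^{2} + R w\right) + R\right) = 9 \left(R + R^{2} + R w\right) = 9 R + 9 R^{2} + 9 R w$)
$\left(27383 + r{\left(164 \right)}\right) + X{\left(-75,75 \right)} = \left(27383 - 164\right) + 9 \left(-75\right) \left(1 - 75 + 75\right) = \left(27383 - 164\right) + 9 \left(-75\right) 1 = 27219 - 675 = 26544$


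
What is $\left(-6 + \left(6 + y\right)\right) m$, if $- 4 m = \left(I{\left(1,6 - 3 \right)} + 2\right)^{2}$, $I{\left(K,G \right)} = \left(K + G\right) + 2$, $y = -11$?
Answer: $176$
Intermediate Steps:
$I{\left(K,G \right)} = 2 + G + K$ ($I{\left(K,G \right)} = \left(G + K\right) + 2 = 2 + G + K$)
$m = -16$ ($m = - \frac{\left(\left(2 + \left(6 - 3\right) + 1\right) + 2\right)^{2}}{4} = - \frac{\left(\left(2 + 3 + 1\right) + 2\right)^{2}}{4} = - \frac{\left(6 + 2\right)^{2}}{4} = - \frac{8^{2}}{4} = \left(- \frac{1}{4}\right) 64 = -16$)
$\left(-6 + \left(6 + y\right)\right) m = \left(-6 + \left(6 - 11\right)\right) \left(-16\right) = \left(-6 - 5\right) \left(-16\right) = \left(-11\right) \left(-16\right) = 176$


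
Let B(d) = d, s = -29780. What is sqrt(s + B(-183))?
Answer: 19*I*sqrt(83) ≈ 173.1*I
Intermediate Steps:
sqrt(s + B(-183)) = sqrt(-29780 - 183) = sqrt(-29963) = 19*I*sqrt(83)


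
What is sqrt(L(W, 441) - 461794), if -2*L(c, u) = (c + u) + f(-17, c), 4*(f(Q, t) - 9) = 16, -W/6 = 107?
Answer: 90*I*sqrt(57) ≈ 679.49*I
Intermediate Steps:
W = -642 (W = -6*107 = -642)
f(Q, t) = 13 (f(Q, t) = 9 + (1/4)*16 = 9 + 4 = 13)
L(c, u) = -13/2 - c/2 - u/2 (L(c, u) = -((c + u) + 13)/2 = -(13 + c + u)/2 = -13/2 - c/2 - u/2)
sqrt(L(W, 441) - 461794) = sqrt((-13/2 - 1/2*(-642) - 1/2*441) - 461794) = sqrt((-13/2 + 321 - 441/2) - 461794) = sqrt(94 - 461794) = sqrt(-461700) = 90*I*sqrt(57)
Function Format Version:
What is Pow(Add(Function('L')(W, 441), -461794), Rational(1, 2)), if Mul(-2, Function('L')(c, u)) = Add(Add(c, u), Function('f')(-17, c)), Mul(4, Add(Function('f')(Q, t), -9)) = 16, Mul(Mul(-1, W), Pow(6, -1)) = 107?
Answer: Mul(90, I, Pow(57, Rational(1, 2))) ≈ Mul(679.49, I)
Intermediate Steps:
W = -642 (W = Mul(-6, 107) = -642)
Function('f')(Q, t) = 13 (Function('f')(Q, t) = Add(9, Mul(Rational(1, 4), 16)) = Add(9, 4) = 13)
Function('L')(c, u) = Add(Rational(-13, 2), Mul(Rational(-1, 2), c), Mul(Rational(-1, 2), u)) (Function('L')(c, u) = Mul(Rational(-1, 2), Add(Add(c, u), 13)) = Mul(Rational(-1, 2), Add(13, c, u)) = Add(Rational(-13, 2), Mul(Rational(-1, 2), c), Mul(Rational(-1, 2), u)))
Pow(Add(Function('L')(W, 441), -461794), Rational(1, 2)) = Pow(Add(Add(Rational(-13, 2), Mul(Rational(-1, 2), -642), Mul(Rational(-1, 2), 441)), -461794), Rational(1, 2)) = Pow(Add(Add(Rational(-13, 2), 321, Rational(-441, 2)), -461794), Rational(1, 2)) = Pow(Add(94, -461794), Rational(1, 2)) = Pow(-461700, Rational(1, 2)) = Mul(90, I, Pow(57, Rational(1, 2)))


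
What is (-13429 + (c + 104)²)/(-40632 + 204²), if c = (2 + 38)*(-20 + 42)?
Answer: 954827/984 ≈ 970.35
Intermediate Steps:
c = 880 (c = 40*22 = 880)
(-13429 + (c + 104)²)/(-40632 + 204²) = (-13429 + (880 + 104)²)/(-40632 + 204²) = (-13429 + 984²)/(-40632 + 41616) = (-13429 + 968256)/984 = 954827*(1/984) = 954827/984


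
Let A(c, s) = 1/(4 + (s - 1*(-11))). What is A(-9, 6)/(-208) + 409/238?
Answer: 127591/74256 ≈ 1.7183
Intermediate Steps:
A(c, s) = 1/(15 + s) (A(c, s) = 1/(4 + (s + 11)) = 1/(4 + (11 + s)) = 1/(15 + s))
A(-9, 6)/(-208) + 409/238 = 1/((15 + 6)*(-208)) + 409/238 = -1/208/21 + 409*(1/238) = (1/21)*(-1/208) + 409/238 = -1/4368 + 409/238 = 127591/74256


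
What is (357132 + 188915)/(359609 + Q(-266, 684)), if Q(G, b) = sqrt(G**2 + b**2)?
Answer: 196363415623/129318094269 - 20749786*sqrt(373)/129318094269 ≈ 1.5154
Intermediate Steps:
(357132 + 188915)/(359609 + Q(-266, 684)) = (357132 + 188915)/(359609 + sqrt((-266)**2 + 684**2)) = 546047/(359609 + sqrt(70756 + 467856)) = 546047/(359609 + sqrt(538612)) = 546047/(359609 + 38*sqrt(373))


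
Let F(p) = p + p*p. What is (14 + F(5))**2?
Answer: 1936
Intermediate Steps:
F(p) = p + p**2
(14 + F(5))**2 = (14 + 5*(1 + 5))**2 = (14 + 5*6)**2 = (14 + 30)**2 = 44**2 = 1936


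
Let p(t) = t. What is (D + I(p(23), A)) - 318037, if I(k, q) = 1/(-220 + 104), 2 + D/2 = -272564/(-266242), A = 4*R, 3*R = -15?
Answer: -4911169087173/15442036 ≈ -3.1804e+5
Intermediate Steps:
R = -5 (R = (⅓)*(-15) = -5)
A = -20 (A = 4*(-5) = -20)
D = -259920/133121 (D = -4 + 2*(-272564/(-266242)) = -4 + 2*(-272564*(-1/266242)) = -4 + 2*(136282/133121) = -4 + 272564/133121 = -259920/133121 ≈ -1.9525)
I(k, q) = -1/116 (I(k, q) = 1/(-116) = -1/116)
(D + I(p(23), A)) - 318037 = (-259920/133121 - 1/116) - 318037 = -30283841/15442036 - 318037 = -4911169087173/15442036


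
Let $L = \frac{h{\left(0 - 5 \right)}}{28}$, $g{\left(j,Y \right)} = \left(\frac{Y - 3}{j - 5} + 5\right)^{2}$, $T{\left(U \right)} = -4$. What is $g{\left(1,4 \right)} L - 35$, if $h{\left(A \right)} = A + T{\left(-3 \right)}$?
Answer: $- \frac{18929}{448} \approx -42.252$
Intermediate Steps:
$h{\left(A \right)} = -4 + A$ ($h{\left(A \right)} = A - 4 = -4 + A$)
$g{\left(j,Y \right)} = \left(5 + \frac{-3 + Y}{-5 + j}\right)^{2}$ ($g{\left(j,Y \right)} = \left(\frac{-3 + Y}{-5 + j} + 5\right)^{2} = \left(5 + \frac{-3 + Y}{-5 + j}\right)^{2}$)
$L = - \frac{9}{28}$ ($L = \frac{-4 + \left(0 - 5\right)}{28} = \left(-4 + \left(0 - 5\right)\right) \frac{1}{28} = \left(-4 - 5\right) \frac{1}{28} = \left(-9\right) \frac{1}{28} = - \frac{9}{28} \approx -0.32143$)
$g{\left(1,4 \right)} L - 35 = \frac{\left(-28 + 4 + 5 \cdot 1\right)^{2}}{\left(-5 + 1\right)^{2}} \left(- \frac{9}{28}\right) - 35 = \frac{\left(-28 + 4 + 5\right)^{2}}{16} \left(- \frac{9}{28}\right) - 35 = \frac{\left(-19\right)^{2}}{16} \left(- \frac{9}{28}\right) - 35 = \frac{1}{16} \cdot 361 \left(- \frac{9}{28}\right) - 35 = \frac{361}{16} \left(- \frac{9}{28}\right) - 35 = - \frac{3249}{448} - 35 = - \frac{18929}{448}$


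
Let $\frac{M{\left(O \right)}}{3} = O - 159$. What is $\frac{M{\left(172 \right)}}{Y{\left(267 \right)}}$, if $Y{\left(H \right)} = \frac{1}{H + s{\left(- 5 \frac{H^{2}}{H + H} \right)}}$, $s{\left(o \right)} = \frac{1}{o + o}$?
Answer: $\frac{4633772}{445} \approx 10413.0$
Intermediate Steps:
$M{\left(O \right)} = -477 + 3 O$ ($M{\left(O \right)} = 3 \left(O - 159\right) = 3 \left(-159 + O\right) = -477 + 3 O$)
$s{\left(o \right)} = \frac{1}{2 o}$
$Y{\left(H \right)} = \frac{1}{H - \frac{1}{5 H}}$ ($Y{\left(H \right)} = \frac{1}{H + \frac{1}{2 \left(- 5 \frac{H^{2}}{H + H}\right)}} = \frac{1}{H + \frac{1}{2 \left(- 5 \frac{H^{2}}{2 H}\right)}} = \frac{1}{H + \frac{1}{2 \left(- 5 \frac{1}{2 H} H^{2}\right)}} = \frac{1}{H + \frac{1}{2 \left(- 5 \frac{H}{2}\right)}} = \frac{1}{H + \frac{1}{2 \left(- \frac{5 H}{2}\right)}} = \frac{1}{H + \frac{\left(- \frac{2}{5}\right) \frac{1}{H}}{2}} = \frac{1}{H - \frac{1}{5 H}}$)
$\frac{M{\left(172 \right)}}{Y{\left(267 \right)}} = \frac{-477 + 3 \cdot 172}{5 \cdot 267 \frac{1}{-1 + 5 \cdot 267^{2}}} = \frac{-477 + 516}{5 \cdot 267 \frac{1}{-1 + 5 \cdot 71289}} = \frac{39}{5 \cdot 267 \frac{1}{-1 + 356445}} = \frac{39}{5 \cdot 267 \cdot \frac{1}{356444}} = \frac{39}{\frac{1335}{356444}} = 39 \cdot \frac{356444}{1335} = \frac{4633772}{445}$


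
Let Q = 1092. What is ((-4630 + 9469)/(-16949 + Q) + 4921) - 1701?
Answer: 51054701/15857 ≈ 3219.7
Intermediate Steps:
((-4630 + 9469)/(-16949 + Q) + 4921) - 1701 = ((-4630 + 9469)/(-16949 + 1092) + 4921) - 1701 = (4839/(-15857) + 4921) - 1701 = (4839*(-1/15857) + 4921) - 1701 = (-4839/15857 + 4921) - 1701 = 78027458/15857 - 1701 = 51054701/15857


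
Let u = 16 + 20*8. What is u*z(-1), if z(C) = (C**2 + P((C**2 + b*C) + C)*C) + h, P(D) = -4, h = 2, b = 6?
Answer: 1232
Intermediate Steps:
z(C) = 2 + C**2 - 4*C (z(C) = (C**2 - 4*C) + 2 = 2 + C**2 - 4*C)
u = 176 (u = 16 + 160 = 176)
u*z(-1) = 176*(2 + (-1)**2 - 4*(-1)) = 176*(2 + 1 + 4) = 176*7 = 1232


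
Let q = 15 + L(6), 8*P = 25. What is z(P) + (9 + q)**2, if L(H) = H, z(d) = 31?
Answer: 931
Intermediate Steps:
P = 25/8 (P = (1/8)*25 = 25/8 ≈ 3.1250)
q = 21 (q = 15 + 6 = 21)
z(P) + (9 + q)**2 = 31 + (9 + 21)**2 = 31 + 30**2 = 31 + 900 = 931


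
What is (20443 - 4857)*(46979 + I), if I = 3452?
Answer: 786017566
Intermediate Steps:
(20443 - 4857)*(46979 + I) = (20443 - 4857)*(46979 + 3452) = 15586*50431 = 786017566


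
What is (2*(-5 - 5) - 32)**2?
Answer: 2704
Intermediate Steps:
(2*(-5 - 5) - 32)**2 = (2*(-10) - 32)**2 = (-20 - 32)**2 = (-52)**2 = 2704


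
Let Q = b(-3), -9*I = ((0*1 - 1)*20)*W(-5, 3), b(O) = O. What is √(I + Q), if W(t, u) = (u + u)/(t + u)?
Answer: I*√87/3 ≈ 3.1091*I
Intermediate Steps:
W(t, u) = 2*u/(t + u) (W(t, u) = (2*u)/(t + u) = 2*u/(t + u))
I = -20/3 (I = -(0*1 - 1)*20*2*3/(-5 + 3)/9 = -(0 - 1)*20*2*3/(-2)/9 = -(-1*20)*2*3*(-½)/9 = -(-20)*(-3)/9 = -⅑*60 = -20/3 ≈ -6.6667)
Q = -3
√(I + Q) = √(-20/3 - 3) = √(-29/3) = I*√87/3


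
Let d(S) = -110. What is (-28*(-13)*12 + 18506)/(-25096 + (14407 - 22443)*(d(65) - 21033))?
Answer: 11437/84940026 ≈ 0.00013465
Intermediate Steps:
(-28*(-13)*12 + 18506)/(-25096 + (14407 - 22443)*(d(65) - 21033)) = (-28*(-13)*12 + 18506)/(-25096 + (14407 - 22443)*(-110 - 21033)) = (364*12 + 18506)/(-25096 - 8036*(-21143)) = (4368 + 18506)/(-25096 + 169905148) = 22874/169880052 = 22874*(1/169880052) = 11437/84940026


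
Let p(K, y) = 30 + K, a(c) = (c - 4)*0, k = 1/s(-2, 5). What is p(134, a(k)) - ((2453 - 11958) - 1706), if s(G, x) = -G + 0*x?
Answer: 11375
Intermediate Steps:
s(G, x) = -G (s(G, x) = -G + 0 = -G)
k = 1/2 (k = 1/(-1*(-2)) = 1/2 ≈ 0.50000)
a(c) = 0 (a(c) = (-4 + c)*0 = 0)
p(134, a(k)) - ((2453 - 11958) - 1706) = (30 + 134) - ((2453 - 11958) - 1706) = 164 - (-9505 - 1706) = 164 - 1*(-11211) = 164 + 11211 = 11375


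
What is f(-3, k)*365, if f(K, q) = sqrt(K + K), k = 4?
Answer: 365*I*sqrt(6) ≈ 894.06*I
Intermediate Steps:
f(K, q) = sqrt(2)*sqrt(K) (f(K, q) = sqrt(2*K) = sqrt(2)*sqrt(K))
f(-3, k)*365 = (sqrt(2)*sqrt(-3))*365 = (sqrt(2)*(I*sqrt(3)))*365 = (I*sqrt(6))*365 = 365*I*sqrt(6)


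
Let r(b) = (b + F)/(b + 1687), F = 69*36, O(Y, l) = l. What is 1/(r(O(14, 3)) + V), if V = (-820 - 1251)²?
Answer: 1690/7248481777 ≈ 2.3315e-7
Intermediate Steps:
F = 2484
V = 4289041 (V = (-2071)² = 4289041)
r(b) = (2484 + b)/(1687 + b) (r(b) = (b + 2484)/(b + 1687) = (2484 + b)/(1687 + b))
1/(r(O(14, 3)) + V) = 1/((2484 + 3)/(1687 + 3) + 4289041) = 1/(2487/1690 + 4289041) = 1/(7248481777/1690) = 1690/7248481777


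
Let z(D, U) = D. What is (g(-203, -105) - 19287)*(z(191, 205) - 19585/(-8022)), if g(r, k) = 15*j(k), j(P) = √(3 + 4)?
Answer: -9976438623/2674 + 7758935*√7/2674 ≈ -3.7232e+6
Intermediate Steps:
j(P) = √7
g(r, k) = 15*√7
(g(-203, -105) - 19287)*(z(191, 205) - 19585/(-8022)) = (15*√7 - 19287)*(191 - 19585/(-8022)) = (-19287 + 15*√7)*(191 - 19585*(-1/8022)) = (-19287 + 15*√7)*(191 + 19585/8022) = (-19287 + 15*√7)*(1551787/8022) = -9976438623/2674 + 7758935*√7/2674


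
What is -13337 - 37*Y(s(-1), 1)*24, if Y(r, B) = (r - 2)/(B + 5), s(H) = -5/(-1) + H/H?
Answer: -13929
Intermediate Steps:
s(H) = 6 (s(H) = -5*(-1) + 1 = 5 + 1 = 6)
Y(r, B) = (-2 + r)/(5 + B)
-13337 - 37*Y(s(-1), 1)*24 = -13337 - 37*((-2 + 6)/(5 + 1))*24 = -13337 - 37*(4/6)*24 = -13337 - 37*((⅙)*4)*24 = -13337 - 37*(⅔)*24 = -13337 - 74*24/3 = -13337 - 1*592 = -13337 - 592 = -13929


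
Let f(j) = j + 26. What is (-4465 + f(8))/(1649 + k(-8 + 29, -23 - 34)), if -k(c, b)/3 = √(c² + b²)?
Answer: -1043817/383713 - 5697*√410/383713 ≈ -3.0209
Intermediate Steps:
f(j) = 26 + j
k(c, b) = -3*√(b² + c²) (k(c, b) = -3*√(c² + b²) = -3*√(b² + c²))
(-4465 + f(8))/(1649 + k(-8 + 29, -23 - 34)) = (-4465 + (26 + 8))/(1649 - 3*√((-23 - 34)² + (-8 + 29)²)) = (-4465 + 34)/(1649 - 3*√((-57)² + 21²)) = -4431/(1649 - 3*√(3249 + 441)) = -4431/(1649 - 9*√410)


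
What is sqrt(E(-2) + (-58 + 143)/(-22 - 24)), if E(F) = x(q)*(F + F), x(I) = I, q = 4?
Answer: I*sqrt(37766)/46 ≈ 4.2247*I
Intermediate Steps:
E(F) = 8*F (E(F) = 4*(F + F) = 4*(2*F) = 8*F)
sqrt(E(-2) + (-58 + 143)/(-22 - 24)) = sqrt(8*(-2) + (-58 + 143)/(-22 - 24)) = sqrt(-16 + 85/(-46)) = sqrt(-16 + 85*(-1/46)) = sqrt(-16 - 85/46) = sqrt(-821/46) = I*sqrt(37766)/46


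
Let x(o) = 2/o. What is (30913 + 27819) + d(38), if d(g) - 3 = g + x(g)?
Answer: 1116688/19 ≈ 58773.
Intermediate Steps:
d(g) = 3 + g + 2/g (d(g) = 3 + (g + 2/g) = 3 + g + 2/g)
(30913 + 27819) + d(38) = (30913 + 27819) + (3 + 38 + 2/38) = 58732 + (3 + 38 + 2*(1/38)) = 58732 + (3 + 38 + 1/19) = 58732 + 780/19 = 1116688/19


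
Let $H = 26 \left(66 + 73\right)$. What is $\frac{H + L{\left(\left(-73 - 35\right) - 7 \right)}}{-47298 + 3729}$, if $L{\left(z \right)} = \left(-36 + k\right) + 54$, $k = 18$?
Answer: $- \frac{3650}{43569} \approx -0.083775$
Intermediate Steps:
$H = 3614$ ($H = 26 \cdot 139 = 3614$)
$L{\left(z \right)} = 36$ ($L{\left(z \right)} = \left(-36 + 18\right) + 54 = -18 + 54 = 36$)
$\frac{H + L{\left(\left(-73 - 35\right) - 7 \right)}}{-47298 + 3729} = \frac{3614 + 36}{-47298 + 3729} = \frac{3650}{-43569} = 3650 \left(- \frac{1}{43569}\right) = - \frac{3650}{43569}$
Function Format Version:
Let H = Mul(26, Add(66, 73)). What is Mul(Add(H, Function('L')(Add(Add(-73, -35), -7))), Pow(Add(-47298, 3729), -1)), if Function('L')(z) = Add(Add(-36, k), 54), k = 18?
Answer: Rational(-3650, 43569) ≈ -0.083775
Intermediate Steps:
H = 3614 (H = Mul(26, 139) = 3614)
Function('L')(z) = 36 (Function('L')(z) = Add(Add(-36, 18), 54) = Add(-18, 54) = 36)
Mul(Add(H, Function('L')(Add(Add(-73, -35), -7))), Pow(Add(-47298, 3729), -1)) = Mul(Add(3614, 36), Pow(Add(-47298, 3729), -1)) = Mul(3650, Pow(-43569, -1)) = Mul(3650, Rational(-1, 43569)) = Rational(-3650, 43569)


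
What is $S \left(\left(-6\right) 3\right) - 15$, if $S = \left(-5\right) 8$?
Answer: $705$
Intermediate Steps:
$S = -40$
$S \left(\left(-6\right) 3\right) - 15 = - 40 \left(\left(-6\right) 3\right) - 15 = \left(-40\right) \left(-18\right) - 15 = 720 - 15 = 705$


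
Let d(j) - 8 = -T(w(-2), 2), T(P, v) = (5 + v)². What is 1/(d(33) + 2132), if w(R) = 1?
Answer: 1/2091 ≈ 0.00047824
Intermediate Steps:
d(j) = -41 (d(j) = 8 - (5 + 2)² = 8 - 1*7² = 8 - 1*49 = 8 - 49 = -41)
1/(d(33) + 2132) = 1/(-41 + 2132) = 1/2091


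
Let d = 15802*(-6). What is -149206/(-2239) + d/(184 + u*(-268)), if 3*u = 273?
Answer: 318638841/4516063 ≈ 70.557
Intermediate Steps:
u = 91 (u = (⅓)*273 = 91)
d = -94812
-149206/(-2239) + d/(184 + u*(-268)) = -149206/(-2239) - 94812/(184 + 91*(-268)) = -149206*(-1/2239) - 94812/(184 - 24388) = 149206/2239 - 94812/(-24204) = 149206/2239 - 94812*(-1/24204) = 149206/2239 + 7901/2017 = 318638841/4516063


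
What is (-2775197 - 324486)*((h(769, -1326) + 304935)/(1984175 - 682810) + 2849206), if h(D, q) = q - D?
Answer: -2298636428647743498/260273 ≈ -8.8316e+12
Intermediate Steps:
(-2775197 - 324486)*((h(769, -1326) + 304935)/(1984175 - 682810) + 2849206) = (-2775197 - 324486)*(((-1326 - 1*769) + 304935)/(1984175 - 682810) + 2849206) = -3099683*(((-1326 - 769) + 304935)/1301365 + 2849206) = -3099683*((-2095 + 304935)*(1/1301365) + 2849206) = -3099683*(302840*(1/1301365) + 2849206) = -3099683*(60568/260273 + 2849206) = -3099683*741571453806/260273 = -2298636428647743498/260273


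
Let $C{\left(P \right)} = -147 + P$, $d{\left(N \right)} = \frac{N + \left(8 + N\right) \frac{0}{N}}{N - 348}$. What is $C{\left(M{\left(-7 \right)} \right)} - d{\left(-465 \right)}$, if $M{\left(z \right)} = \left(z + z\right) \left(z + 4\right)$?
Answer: $- \frac{28610}{271} \approx -105.57$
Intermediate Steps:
$M{\left(z \right)} = 2 z \left(4 + z\right)$
$d{\left(N \right)} = \frac{N}{-348 + N}$ ($d{\left(N \right)} = \frac{N + \left(8 + N\right) 0}{-348 + N} = \frac{N + 0}{-348 + N} = \frac{N}{-348 + N}$)
$C{\left(M{\left(-7 \right)} \right)} - d{\left(-465 \right)} = \left(-147 + 2 \left(-7\right) \left(4 - 7\right)\right) - - \frac{465}{-348 - 465} = \left(-147 + 2 \left(-7\right) \left(-3\right)\right) - - \frac{465}{-813} = \left(-147 + 42\right) - \left(-465\right) \left(- \frac{1}{813}\right) = -105 - \frac{155}{271} = - \frac{28610}{271}$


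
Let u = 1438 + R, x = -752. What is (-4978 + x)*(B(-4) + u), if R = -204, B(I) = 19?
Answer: -7179690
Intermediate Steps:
u = 1234 (u = 1438 - 204 = 1234)
(-4978 + x)*(B(-4) + u) = (-4978 - 752)*(19 + 1234) = -5730*1253 = -7179690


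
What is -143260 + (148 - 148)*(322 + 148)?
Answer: -143260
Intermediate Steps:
-143260 + (148 - 148)*(322 + 148) = -143260 + 0*470 = -143260 + 0 = -143260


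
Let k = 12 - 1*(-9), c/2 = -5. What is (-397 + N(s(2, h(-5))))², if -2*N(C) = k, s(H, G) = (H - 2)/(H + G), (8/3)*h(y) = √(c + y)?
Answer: 664225/4 ≈ 1.6606e+5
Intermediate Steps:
c = -10 (c = 2*(-5) = -10)
h(y) = 3*√(-10 + y)/8
s(H, G) = (-2 + H)/(G + H)
k = 21 (k = 12 + 9 = 21)
N(C) = -21/2 (N(C) = -½*21 = -21/2)
(-397 + N(s(2, h(-5))))² = (-397 - 21/2)² = (-815/2)² = 664225/4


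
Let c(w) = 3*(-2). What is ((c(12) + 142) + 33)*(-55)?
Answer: -9295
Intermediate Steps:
c(w) = -6
((c(12) + 142) + 33)*(-55) = ((-6 + 142) + 33)*(-55) = (136 + 33)*(-55) = 169*(-55) = -9295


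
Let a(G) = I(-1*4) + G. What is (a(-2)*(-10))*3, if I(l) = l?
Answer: 180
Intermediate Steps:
a(G) = -4 + G (a(G) = -1*4 + G = -4 + G)
(a(-2)*(-10))*3 = ((-4 - 2)*(-10))*3 = -6*(-10)*3 = 60*3 = 180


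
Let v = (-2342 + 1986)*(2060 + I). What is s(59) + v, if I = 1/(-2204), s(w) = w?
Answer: -404048762/551 ≈ -7.3330e+5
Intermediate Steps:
I = -1/2204 ≈ -0.00045372
v = -404081271/551 (v = (-2342 + 1986)*(2060 - 1/2204) = -356*4540239/2204 = -404081271/551 ≈ -7.3336e+5)
s(59) + v = 59 - 404081271/551 = -404048762/551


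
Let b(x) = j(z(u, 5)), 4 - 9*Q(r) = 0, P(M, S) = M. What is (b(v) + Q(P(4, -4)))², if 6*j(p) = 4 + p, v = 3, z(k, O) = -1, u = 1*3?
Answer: 289/324 ≈ 0.89198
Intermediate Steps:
u = 3
Q(r) = 4/9 (Q(r) = 4/9 - ⅑*0 = 4/9 + 0 = 4/9)
j(p) = ⅔ + p/6 (j(p) = (4 + p)/6 = ⅔ + p/6)
b(x) = ½ (b(x) = ⅔ + (⅙)*(-1) = ⅔ - ⅙ = ½)
(b(v) + Q(P(4, -4)))² = (½ + 4/9)² = (17/18)² = 289/324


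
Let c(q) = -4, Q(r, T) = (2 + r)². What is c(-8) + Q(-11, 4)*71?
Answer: 5747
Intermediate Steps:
c(-8) + Q(-11, 4)*71 = -4 + (2 - 11)²*71 = -4 + (-9)²*71 = -4 + 81*71 = -4 + 5751 = 5747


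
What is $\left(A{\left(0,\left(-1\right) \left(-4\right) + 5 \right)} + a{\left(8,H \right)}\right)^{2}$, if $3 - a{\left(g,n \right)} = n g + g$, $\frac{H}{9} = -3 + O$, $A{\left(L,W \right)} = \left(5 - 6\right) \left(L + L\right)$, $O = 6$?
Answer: $48841$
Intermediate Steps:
$A{\left(L,W \right)} = - 2 L$
$H = 27$ ($H = 9 \left(-3 + 6\right) = 9 \cdot 3 = 27$)
$a{\left(g,n \right)} = 3 - g - g n$ ($a{\left(g,n \right)} = 3 - \left(n g + g\right) = 3 - \left(g n + g\right) = 3 - \left(g + g n\right) = 3 - g - g n$)
$\left(A{\left(0,\left(-1\right) \left(-4\right) + 5 \right)} + a{\left(8,H \right)}\right)^{2} = \left(\left(-2\right) 0 - \left(5 + 216\right)\right)^{2} = \left(0 - 221\right)^{2} = \left(-221\right)^{2} = 48841$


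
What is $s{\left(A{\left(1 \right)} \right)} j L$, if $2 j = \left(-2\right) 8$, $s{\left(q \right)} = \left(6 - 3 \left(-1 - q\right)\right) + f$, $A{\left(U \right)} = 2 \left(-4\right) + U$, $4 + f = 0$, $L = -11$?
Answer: $-1408$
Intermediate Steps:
$f = -4$ ($f = -4 + 0 = -4$)
$A{\left(U \right)} = -8 + U$
$s{\left(q \right)} = 5 + 3 q$ ($s{\left(q \right)} = \left(6 - 3 \left(-1 - q\right)\right) - 4 = \left(6 + \left(3 + 3 q\right)\right) - 4 = \left(9 + 3 q\right) - 4 = 5 + 3 q$)
$j = -8$ ($j = \frac{\left(-2\right) 8}{2} = \frac{1}{2} \left(-16\right) = -8$)
$s{\left(A{\left(1 \right)} \right)} j L = \left(5 + 3 \left(-8 + 1\right)\right) \left(-8\right) \left(-11\right) = \left(5 + 3 \left(-7\right)\right) \left(-8\right) \left(-11\right) = \left(5 - 21\right) \left(-8\right) \left(-11\right) = \left(-16\right) \left(-8\right) \left(-11\right) = 128 \left(-11\right) = -1408$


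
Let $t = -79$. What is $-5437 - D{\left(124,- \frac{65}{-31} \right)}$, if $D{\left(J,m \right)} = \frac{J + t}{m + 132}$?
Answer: $- \frac{22603004}{4157} \approx -5437.3$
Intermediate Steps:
$D{\left(J,m \right)} = \frac{-79 + J}{132 + m}$ ($D{\left(J,m \right)} = \frac{J - 79}{m + 132} = \frac{-79 + J}{132 + m}$)
$-5437 - D{\left(124,- \frac{65}{-31} \right)} = -5437 - \frac{-79 + 124}{132 - \frac{65}{-31}} = -5437 - \frac{1}{132 - - \frac{65}{31}} \cdot 45 = -5437 - \frac{1}{132 + \frac{65}{31}} \cdot 45 = -5437 - \frac{1}{\frac{4157}{31}} \cdot 45 = -5437 - \frac{31}{4157} \cdot 45 = -5437 - \frac{1395}{4157} = - \frac{22603004}{4157}$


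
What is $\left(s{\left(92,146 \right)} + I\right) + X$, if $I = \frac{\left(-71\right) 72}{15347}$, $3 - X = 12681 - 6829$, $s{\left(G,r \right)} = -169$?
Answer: $- \frac{92363358}{15347} \approx -6018.3$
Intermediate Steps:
$X = -5849$ ($X = 3 - \left(12681 - 6829\right) = 3 - 5852 = -5849$)
$I = - \frac{5112}{15347}$ ($I = \left(-5112\right) \frac{1}{15347} = - \frac{5112}{15347} \approx -0.33309$)
$\left(s{\left(92,146 \right)} + I\right) + X = \left(-169 - \frac{5112}{15347}\right) - 5849 = - \frac{2598755}{15347} - 5849 = - \frac{92363358}{15347}$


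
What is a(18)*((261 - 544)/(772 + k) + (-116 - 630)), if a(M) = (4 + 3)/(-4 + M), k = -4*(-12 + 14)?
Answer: -570227/1528 ≈ -373.19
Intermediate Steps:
k = -8 (k = -4*2 = -8)
a(M) = 7/(-4 + M)
a(18)*((261 - 544)/(772 + k) + (-116 - 630)) = (7/(-4 + 18))*((261 - 544)/(772 - 8) + (-116 - 630)) = (7/14)*(-283/764 - 746) = (7*(1/14))*(-283*1/764 - 746) = (-283/764 - 746)/2 = (1/2)*(-570227/764) = -570227/1528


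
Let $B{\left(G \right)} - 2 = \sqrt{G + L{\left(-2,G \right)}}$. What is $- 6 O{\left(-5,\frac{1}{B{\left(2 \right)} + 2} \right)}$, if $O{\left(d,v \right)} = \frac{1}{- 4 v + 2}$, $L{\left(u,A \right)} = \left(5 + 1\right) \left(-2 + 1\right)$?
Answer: $- \frac{9}{2} + \frac{3 i}{2} \approx -4.5 + 1.5 i$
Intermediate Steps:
$L{\left(u,A \right)} = -6$ ($L{\left(u,A \right)} = 6 \left(-1\right) = -6$)
$B{\left(G \right)} = 2 + \sqrt{-6 + G}$ ($B{\left(G \right)} = 2 + \sqrt{G - 6} = 2 + \sqrt{-6 + G}$)
$O{\left(d,v \right)} = \frac{1}{2 - 4 v}$
$- 6 O{\left(-5,\frac{1}{B{\left(2 \right)} + 2} \right)} = - 6 \left(- \frac{1}{-2 + \frac{4}{\left(2 + \sqrt{-6 + 2}\right) + 2}}\right) = - 6 \left(- \frac{1}{-2 + \frac{4}{\left(2 + \sqrt{-4}\right) + 2}}\right) = - 6 \left(- \frac{1}{-2 + \frac{4}{\left(2 + 2 i\right) + 2}}\right) = - 6 \left(- \frac{1}{-2 + \frac{4}{4 + 2 i}}\right) = - 6 \left(- \frac{1}{-2 + 4 \frac{4 - 2 i}{20}}\right) = - 6 \left(- \frac{1}{-2 + \frac{4 - 2 i}{5}}\right) = \frac{6}{-2 + \frac{4 - 2 i}{5}}$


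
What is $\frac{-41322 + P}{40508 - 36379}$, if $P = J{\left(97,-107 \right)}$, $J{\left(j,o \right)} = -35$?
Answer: $- \frac{41357}{4129} \approx -10.016$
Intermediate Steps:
$P = -35$
$\frac{-41322 + P}{40508 - 36379} = \frac{-41322 - 35}{40508 - 36379} = - \frac{41357}{4129}$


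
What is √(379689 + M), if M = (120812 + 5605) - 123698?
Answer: 2*√95602 ≈ 618.39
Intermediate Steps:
M = 2719 (M = 126417 - 123698 = 2719)
√(379689 + M) = √(379689 + 2719) = √382408 = 2*√95602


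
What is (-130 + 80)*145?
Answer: -7250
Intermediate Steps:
(-130 + 80)*145 = -50*145 = -7250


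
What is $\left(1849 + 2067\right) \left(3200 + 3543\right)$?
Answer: $26405588$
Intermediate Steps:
$\left(1849 + 2067\right) \left(3200 + 3543\right) = 3916 \cdot 6743 = 26405588$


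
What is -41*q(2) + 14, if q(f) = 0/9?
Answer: 14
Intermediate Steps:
q(f) = 0 (q(f) = 0*(1/9) = 0)
-41*q(2) + 14 = -41*0 + 14 = 0 + 14 = 14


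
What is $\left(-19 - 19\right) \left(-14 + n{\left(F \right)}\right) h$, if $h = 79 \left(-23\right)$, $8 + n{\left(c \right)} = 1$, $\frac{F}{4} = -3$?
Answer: $-1449966$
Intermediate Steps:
$F = -12$ ($F = 4 \left(-3\right) = -12$)
$n{\left(c \right)} = -7$ ($n{\left(c \right)} = -8 + 1 = -7$)
$h = -1817$
$\left(-19 - 19\right) \left(-14 + n{\left(F \right)}\right) h = \left(-19 - 19\right) \left(-14 - 7\right) \left(-1817\right) = \left(-38\right) \left(-21\right) \left(-1817\right) = 798 \left(-1817\right) = -1449966$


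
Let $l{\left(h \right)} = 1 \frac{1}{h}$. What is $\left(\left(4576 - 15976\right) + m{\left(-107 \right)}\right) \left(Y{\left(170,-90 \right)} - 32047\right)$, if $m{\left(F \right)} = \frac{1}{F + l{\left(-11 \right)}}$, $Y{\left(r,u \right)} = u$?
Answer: $\frac{431574553907}{1178} \approx 3.6636 \cdot 10^{8}$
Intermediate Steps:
$l{\left(h \right)} = \frac{1}{h}$
$m{\left(F \right)} = \frac{1}{- \frac{1}{11} + F}$ ($m{\left(F \right)} = \frac{1}{F + \frac{1}{-11}} = \frac{1}{F - \frac{1}{11}} = \frac{1}{- \frac{1}{11} + F}$)
$\left(\left(4576 - 15976\right) + m{\left(-107 \right)}\right) \left(Y{\left(170,-90 \right)} - 32047\right) = \left(\left(4576 - 15976\right) + \frac{11}{-1 + 11 \left(-107\right)}\right) \left(-90 - 32047\right) = \left(-11400 + \frac{11}{-1 - 1177}\right) \left(-32137\right) = \left(-11400 + \frac{11}{-1178}\right) \left(-32137\right) = \left(-11400 + 11 \left(- \frac{1}{1178}\right)\right) \left(-32137\right) = \left(-11400 - \frac{11}{1178}\right) \left(-32137\right) = \left(- \frac{13429211}{1178}\right) \left(-32137\right) = \frac{431574553907}{1178}$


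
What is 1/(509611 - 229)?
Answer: 1/509382 ≈ 1.9632e-6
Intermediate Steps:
1/(509611 - 229) = 1/509382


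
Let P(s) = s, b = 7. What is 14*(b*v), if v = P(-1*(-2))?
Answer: 196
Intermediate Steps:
v = 2 (v = -1*(-2) = 2)
14*(b*v) = 14*(7*2) = 14*14 = 196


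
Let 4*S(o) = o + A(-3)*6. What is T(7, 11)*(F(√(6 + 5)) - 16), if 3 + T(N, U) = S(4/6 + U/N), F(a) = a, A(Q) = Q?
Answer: 2332/21 - 583*√11/84 ≈ 88.029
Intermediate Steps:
S(o) = -9/2 + o/4 (S(o) = (o - 3*6)/4 = (o - 18)/4 = (-18 + o)/4 = -9/2 + o/4)
T(N, U) = -22/3 + U/(4*N) (T(N, U) = -3 + (-9/2 + (4/6 + U/N)/4) = -3 + (-9/2 + (4*(⅙) + U/N)/4) = -3 + (-9/2 + (⅔ + U/N)/4) = -3 + (-9/2 + (⅙ + U/(4*N))) = -3 + (-13/3 + U/(4*N)) = -22/3 + U/(4*N))
T(7, 11)*(F(√(6 + 5)) - 16) = (-22/3 + (¼)*11/7)*(√(6 + 5) - 16) = (-22/3 + (¼)*11*(⅐))*(√11 - 16) = (-22/3 + 11/28)*(-16 + √11) = -583*(-16 + √11)/84 = 2332/21 - 583*√11/84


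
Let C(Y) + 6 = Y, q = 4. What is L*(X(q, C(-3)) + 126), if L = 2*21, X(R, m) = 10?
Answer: 5712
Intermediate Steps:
C(Y) = -6 + Y
L = 42
L*(X(q, C(-3)) + 126) = 42*(10 + 126) = 42*136 = 5712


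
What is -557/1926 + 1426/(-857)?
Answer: -3223825/1650582 ≈ -1.9531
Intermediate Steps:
-557/1926 + 1426/(-857) = -557*1/1926 + 1426*(-1/857) = -557/1926 - 1426/857 = -3223825/1650582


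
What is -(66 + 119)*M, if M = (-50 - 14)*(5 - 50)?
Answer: -532800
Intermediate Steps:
M = 2880 (M = -64*(-45) = 2880)
-(66 + 119)*M = -(66 + 119)*2880 = -185*2880 = -1*532800 = -532800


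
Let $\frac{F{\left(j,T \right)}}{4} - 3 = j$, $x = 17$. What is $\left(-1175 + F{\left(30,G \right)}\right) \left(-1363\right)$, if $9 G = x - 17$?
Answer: $1421609$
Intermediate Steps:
$G = 0$ ($G = \frac{17 - 17}{9} = \frac{1}{9} \cdot 0 = 0$)
$F{\left(j,T \right)} = 12 + 4 j$
$\left(-1175 + F{\left(30,G \right)}\right) \left(-1363\right) = \left(-1175 + \left(12 + 4 \cdot 30\right)\right) \left(-1363\right) = \left(-1175 + \left(12 + 120\right)\right) \left(-1363\right) = \left(-1175 + 132\right) \left(-1363\right) = \left(-1043\right) \left(-1363\right) = 1421609$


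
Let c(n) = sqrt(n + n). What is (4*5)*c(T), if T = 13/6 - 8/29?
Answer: 20*sqrt(28623)/87 ≈ 38.893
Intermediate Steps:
T = 329/174 (T = 13*(1/6) - 8*1/29 = 13/6 - 8/29 = 329/174 ≈ 1.8908)
c(n) = sqrt(2)*sqrt(n) (c(n) = sqrt(2*n) = sqrt(2)*sqrt(n))
(4*5)*c(T) = (4*5)*(sqrt(2)*sqrt(329/174)) = 20*(sqrt(2)*(sqrt(57246)/174)) = 20*(sqrt(28623)/87) = 20*sqrt(28623)/87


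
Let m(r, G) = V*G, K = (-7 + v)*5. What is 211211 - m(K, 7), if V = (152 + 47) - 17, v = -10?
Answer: 209937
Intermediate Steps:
K = -85 (K = (-7 - 10)*5 = -17*5 = -85)
V = 182 (V = 199 - 17 = 182)
m(r, G) = 182*G
211211 - m(K, 7) = 211211 - 182*7 = 211211 - 1*1274 = 211211 - 1274 = 209937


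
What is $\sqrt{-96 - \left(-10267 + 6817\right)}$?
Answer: $\sqrt{3354} \approx 57.914$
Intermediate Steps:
$\sqrt{-96 - \left(-10267 + 6817\right)} = \sqrt{-96 - -3450} = \sqrt{-96 + \left(-1276 + 4726\right)} = \sqrt{-96 + 3450} = \sqrt{3354}$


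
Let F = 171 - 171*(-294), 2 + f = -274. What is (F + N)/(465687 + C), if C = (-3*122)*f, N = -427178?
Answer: -376733/566703 ≈ -0.66478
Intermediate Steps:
f = -276 (f = -2 - 274 = -276)
C = 101016 (C = -3*122*(-276) = -366*(-276) = 101016)
F = 50445 (F = 171 + 50274 = 50445)
(F + N)/(465687 + C) = (50445 - 427178)/(465687 + 101016) = -376733/566703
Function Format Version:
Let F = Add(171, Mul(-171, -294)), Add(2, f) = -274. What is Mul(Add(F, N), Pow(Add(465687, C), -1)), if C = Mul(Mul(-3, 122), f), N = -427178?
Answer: Rational(-376733, 566703) ≈ -0.66478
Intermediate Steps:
f = -276 (f = Add(-2, -274) = -276)
C = 101016 (C = Mul(Mul(-3, 122), -276) = Mul(-366, -276) = 101016)
F = 50445 (F = Add(171, 50274) = 50445)
Mul(Add(F, N), Pow(Add(465687, C), -1)) = Mul(Add(50445, -427178), Pow(Add(465687, 101016), -1)) = Mul(-376733, Pow(566703, -1)) = Mul(-376733, Rational(1, 566703)) = Rational(-376733, 566703)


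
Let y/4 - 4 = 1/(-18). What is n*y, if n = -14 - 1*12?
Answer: -3692/9 ≈ -410.22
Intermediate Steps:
n = -26 (n = -14 - 12 = -26)
y = 142/9 (y = 16 + 4/(-18) = 16 + 4*(-1/18) = 16 - 2/9 = 142/9 ≈ 15.778)
n*y = -26*142/9 = -3692/9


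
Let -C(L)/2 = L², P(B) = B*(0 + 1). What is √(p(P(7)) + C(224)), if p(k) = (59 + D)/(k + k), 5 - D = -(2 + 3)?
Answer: I*√19668026/14 ≈ 316.78*I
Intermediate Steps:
P(B) = B (P(B) = B*1 = B)
D = 10 (D = 5 - (-1)*(2 + 3) = 5 - (-1)*5 = 5 - 1*(-5) = 5 + 5 = 10)
p(k) = 69/(2*k) (p(k) = (59 + 10)/(k + k) = 69/((2*k)) = 69*(1/(2*k)) = 69/(2*k))
C(L) = -2*L²
√(p(P(7)) + C(224)) = √((69/2)/7 - 2*224²) = √((69/2)*(⅐) - 2*50176) = √(69/14 - 100352) = √(-1404859/14) = I*√19668026/14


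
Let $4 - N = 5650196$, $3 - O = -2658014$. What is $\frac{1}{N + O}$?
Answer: $- \frac{1}{2992175} \approx -3.3421 \cdot 10^{-7}$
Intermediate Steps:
$O = 2658017$ ($O = 3 - -2658014 = 3 + 2658014 = 2658017$)
$N = -5650192$ ($N = 4 - 5650196 = -5650192$)
$\frac{1}{N + O} = \frac{1}{-5650192 + 2658017} = \frac{1}{-2992175} = - \frac{1}{2992175}$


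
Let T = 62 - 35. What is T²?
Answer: 729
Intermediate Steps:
T = 27
T² = 27² = 729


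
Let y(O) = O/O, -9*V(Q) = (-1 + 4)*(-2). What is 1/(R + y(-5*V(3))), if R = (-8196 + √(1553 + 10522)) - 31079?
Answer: -39274/1542435001 - 5*√483/1542435001 ≈ -2.5534e-5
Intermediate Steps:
V(Q) = ⅔ (V(Q) = -(-1 + 4)*(-2)/9 = -(-2)/3 = -⅑*(-6) = ⅔)
y(O) = 1
R = -39275 + 5*√483 (R = (-8196 + √12075) - 31079 = (-8196 + 5*√483) - 31079 = -39275 + 5*√483 ≈ -39165.)
1/(R + y(-5*V(3))) = 1/((-39275 + 5*√483) + 1) = 1/(-39274 + 5*√483)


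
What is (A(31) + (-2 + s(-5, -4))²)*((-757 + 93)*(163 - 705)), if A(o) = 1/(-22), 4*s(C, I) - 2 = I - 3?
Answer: 41634543/11 ≈ 3.7850e+6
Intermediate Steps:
s(C, I) = -¼ + I/4 (s(C, I) = ½ + (I - 3)/4 = ½ + (-3 + I)/4 = ½ + (-¾ + I/4) = -¼ + I/4)
A(o) = -1/22
(A(31) + (-2 + s(-5, -4))²)*((-757 + 93)*(163 - 705)) = (-1/22 + (-2 + (-¼ + (¼)*(-4)))²)*((-757 + 93)*(163 - 705)) = (-1/22 + (-2 + (-¼ - 1))²)*(-664*(-542)) = (-1/22 + (-2 - 5/4)²)*359888 = (-1/22 + (-13/4)²)*359888 = (-1/22 + 169/16)*359888 = (1851/176)*359888 = 41634543/11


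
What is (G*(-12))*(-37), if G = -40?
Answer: -17760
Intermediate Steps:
(G*(-12))*(-37) = -40*(-12)*(-37) = 480*(-37) = -17760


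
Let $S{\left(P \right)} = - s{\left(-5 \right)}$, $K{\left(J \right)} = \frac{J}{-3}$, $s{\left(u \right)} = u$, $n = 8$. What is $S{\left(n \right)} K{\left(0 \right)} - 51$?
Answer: $-51$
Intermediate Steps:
$K{\left(J \right)} = - \frac{J}{3}$ ($K{\left(J \right)} = J \left(- \frac{1}{3}\right) = - \frac{J}{3}$)
$S{\left(P \right)} = 5$ ($S{\left(P \right)} = \left(-1\right) \left(-5\right) = 5$)
$S{\left(n \right)} K{\left(0 \right)} - 51 = 5 \left(\left(- \frac{1}{3}\right) 0\right) - 51 = 5 \cdot 0 - 51 = 0 - 51 = -51$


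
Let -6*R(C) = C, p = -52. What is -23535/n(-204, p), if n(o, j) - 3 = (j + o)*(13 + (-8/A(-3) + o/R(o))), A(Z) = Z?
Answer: 14121/1483 ≈ 9.5219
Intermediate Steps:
R(C) = -C/6
n(o, j) = 3 + 29*j/3 + 29*o/3 (n(o, j) = 3 + (j + o)*(13 + (-8/(-3) + o/((-o/6)))) = 3 + (j + o)*(13 + (-8*(-1/3) + o*(-6/o))) = 3 + (j + o)*(13 + (8/3 - 6)) = 3 + (j + o)*(13 - 10/3) = 3 + (j + o)*(29/3) = 3 + (29*j/3 + 29*o/3) = 3 + 29*j/3 + 29*o/3)
-23535/n(-204, p) = -23535/(3 + (29/3)*(-52) + (29/3)*(-204)) = -23535/(3 - 1508/3 - 1972) = -23535/(-7415/3) = -23535*(-3/7415) = 14121/1483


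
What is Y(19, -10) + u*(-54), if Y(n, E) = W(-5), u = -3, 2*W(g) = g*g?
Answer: 349/2 ≈ 174.50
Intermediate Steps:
W(g) = g**2/2 (W(g) = (g*g)/2 = g**2/2)
Y(n, E) = 25/2 (Y(n, E) = (1/2)*(-5)**2 = (1/2)*25 = 25/2)
Y(19, -10) + u*(-54) = 25/2 - 3*(-54) = 25/2 + 162 = 349/2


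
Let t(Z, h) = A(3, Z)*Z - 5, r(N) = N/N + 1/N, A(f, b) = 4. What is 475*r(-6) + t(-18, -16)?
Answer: 1913/6 ≈ 318.83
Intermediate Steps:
r(N) = 1 + 1/N
t(Z, h) = -5 + 4*Z (t(Z, h) = 4*Z - 5 = -5 + 4*Z)
475*r(-6) + t(-18, -16) = 475*((1 - 6)/(-6)) + (-5 + 4*(-18)) = 475*(-⅙*(-5)) + (-5 - 72) = 475*(⅚) - 77 = 2375/6 - 77 = 1913/6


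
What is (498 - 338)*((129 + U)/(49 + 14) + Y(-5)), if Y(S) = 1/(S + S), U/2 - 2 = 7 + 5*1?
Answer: 24112/63 ≈ 382.73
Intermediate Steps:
U = 28 (U = 4 + 2*(7 + 5*1) = 4 + 2*(7 + 5) = 4 + 2*12 = 4 + 24 = 28)
Y(S) = 1/(2*S)
(498 - 338)*((129 + U)/(49 + 14) + Y(-5)) = (498 - 338)*((129 + 28)/(49 + 14) + (½)/(-5)) = 160*(157/63 + (½)*(-⅕)) = 160*(157*(1/63) - ⅒) = 160*(157/63 - ⅒) = 160*(1507/630) = 24112/63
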